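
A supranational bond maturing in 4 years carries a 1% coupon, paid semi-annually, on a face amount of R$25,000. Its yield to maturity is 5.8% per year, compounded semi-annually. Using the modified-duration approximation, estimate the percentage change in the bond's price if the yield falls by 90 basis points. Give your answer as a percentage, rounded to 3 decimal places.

+3.431%

Periodic yield y = 0.029. Modified duration first:
  t   CF        PV=CF/(1+0.029)^t    t·PV
  1       125.00       121.4772       121.4772
  2       125.00       118.0536       236.1072
  3       125.00       114.7265       344.1796
  4       125.00       111.4932       445.9729
  5       125.00       108.3511       541.7553
  6       125.00       105.2974       631.7846
  7       125.00       102.3299       716.3090
  8    25,125.00    19,988.6320   159,909.0559
  Σ                 20,770.3609   162,946.6417
P = 20,770.3609; D_Mac = 7.84515 half-year periods = 3.92258 yrs; D_mod = 3.92258/(1+0.029) = 3.81203 yrs.
ΔP/P ≈ -D_mod · Δy = -3.81203 × (-0.009) = +0.034308 = +3.4308%.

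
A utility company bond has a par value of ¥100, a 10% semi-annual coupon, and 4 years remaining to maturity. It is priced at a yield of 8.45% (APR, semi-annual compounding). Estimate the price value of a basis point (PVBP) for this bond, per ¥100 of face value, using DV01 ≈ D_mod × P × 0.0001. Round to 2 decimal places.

Periodic yield y = 0.04225.
  t   CF        PV=CF/(1+0.04225)^t    t·PV
  1         5.00         4.7973         4.7973
  2         5.00         4.6028         9.2057
  3         5.00         4.4163        13.2488
  4         5.00         4.2372        16.9489
  5         5.00         4.0655        20.3273
  6         5.00         3.9007        23.4040
  7         5.00         3.7425        26.1978
  8       105.00        75.4074       603.2593
  Σ                    105.1697       717.3892
P = 105.1697; D_Mac = 6.82125 half-year periods = 3.41063 yrs; D_mod = 3.27237 yrs.
DV01 ≈ 3.27237 × 105.1697 × 0.0001 = 0.034415.

¥0.03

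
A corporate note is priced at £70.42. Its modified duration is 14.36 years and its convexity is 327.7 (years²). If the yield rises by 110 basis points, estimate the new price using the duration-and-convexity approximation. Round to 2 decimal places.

£60.69

Duration effect: -D_mod·Δy = -14.36 × (+0.011) = -0.157960
Convexity effect: ½·C·(Δy)² = 0.5 × 327.7 × (0.011)² = +0.01982585
ΔP/P ≈ -0.157960 + 0.01982585 = -0.13813415
New price ≈ 70.42 × (1 - 0.13813415) = 60.692593157.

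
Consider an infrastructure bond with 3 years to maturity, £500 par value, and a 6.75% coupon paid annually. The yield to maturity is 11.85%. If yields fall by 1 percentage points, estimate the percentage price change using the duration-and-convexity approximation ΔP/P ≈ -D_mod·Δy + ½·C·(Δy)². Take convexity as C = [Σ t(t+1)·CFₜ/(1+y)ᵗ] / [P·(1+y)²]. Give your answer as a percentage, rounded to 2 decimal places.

+2.55%

With y = 0.1185:
  t   CF        PV=CF/(1+0.1185)^t    t·PV        t(t+1)·PV
  1        33.75        30.1743        30.1743          60.3487
  2        33.75        26.9775        53.9550         161.8650
  3       533.75       381.4432     1,144.3297       4,577.3189
  Σ                    438.5951     1,228.4591       4,799.5326
P = 438.5951; D_Mac = 2.80090 yrs; D_mod = 2.50415 yrs; C = 8.74708.
Duration effect: -2.50415 × (-0.01) = +0.025042
Convexity effect: 0.5 × 8.74708 × (-0.01)² = +0.0004374
ΔP/P ≈ +0.025042 + 0.0004374 = +0.025479 = +2.5479%.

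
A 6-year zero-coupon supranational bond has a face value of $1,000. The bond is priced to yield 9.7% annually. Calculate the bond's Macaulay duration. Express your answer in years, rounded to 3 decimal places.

6.000 years

A zero-coupon bond has a single cash flow at maturity, so its Macaulay duration equals its maturity: 6 years.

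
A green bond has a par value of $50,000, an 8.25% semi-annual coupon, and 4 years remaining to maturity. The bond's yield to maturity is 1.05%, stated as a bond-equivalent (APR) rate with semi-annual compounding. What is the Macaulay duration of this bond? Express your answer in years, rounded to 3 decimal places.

3.556 years

Periodic yield y = 0.00525. Discount each cash flow and weight by its period:
  t   CF        PV=CF/(1+0.00525)^t    t·PV
  1     2,062.50     2,051.7284     2,051.7284
  2     2,062.50     2,041.0131     4,082.0262
  3     2,062.50     2,030.3537     6,091.0612
  4     2,062.50     2,019.7501     8,079.0002
  5     2,062.50     2,009.2018    10,046.0088
  6     2,062.50     1,998.7085    11,992.2512
  7     2,062.50     1,988.2701    13,917.8908
  8    52,062.50    49,926.6429   399,413.1430
  Σ                 64,065.6686   455,673.1099
Price P = Σ PV = 64,065.6686.
Macaulay duration = Σ(t·PV) / P = 455,673.1099 / 64,065.6686 = 7.11259 half-year periods.
In years: 7.11259 / 2 = 3.55630 years.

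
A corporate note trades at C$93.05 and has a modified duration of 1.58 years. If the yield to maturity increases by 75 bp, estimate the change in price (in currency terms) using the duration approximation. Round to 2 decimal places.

Duration approximation: ΔP/P ≈ -D_mod · Δy = -1.58 × (+0.0075) = -0.011850.
ΔP ≈ 93.05 × (-0.011850) = -1.1026425.

-C$1.10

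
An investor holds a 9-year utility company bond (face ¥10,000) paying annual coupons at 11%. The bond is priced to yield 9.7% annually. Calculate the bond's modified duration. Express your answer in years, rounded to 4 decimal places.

5.6997 years

Periodic yield y = 0.097. First find Macaulay duration:
  t   CF        PV=CF/(1+0.097)^t    t·PV
  1     1,100.00     1,002.7347     1,002.7347
  2     1,100.00       914.0699     1,828.1399
  3     1,100.00       833.2452     2,499.7355
  4     1,100.00       759.5672     3,038.2686
  5     1,100.00       692.4040     3,462.0198
  6     1,100.00       631.1796     3,787.0773
  7     1,100.00       575.3688     4,027.5815
  8     1,100.00       524.4930     4,195.9437
  9    11,100.00     4,824.6224    43,421.6018
  Σ                 10,757.6847    67,263.1028
P = 10,757.6847; Macaulay duration = 67,263.1028 / 10,757.6847 = 6.25256 years.
Modified duration = D_Mac / (1 + y) = 6.25256 / 1.097 = 5.69969 years.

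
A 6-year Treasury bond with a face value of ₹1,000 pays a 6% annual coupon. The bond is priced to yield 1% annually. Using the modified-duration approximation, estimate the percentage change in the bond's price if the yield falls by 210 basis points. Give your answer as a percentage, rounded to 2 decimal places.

Periodic yield y = 0.01. Modified duration first:
  t   CF        PV=CF/(1+0.01)^t    t·PV
  1        60.00        59.4059        59.4059
  2        60.00        58.8178       117.6355
  3        60.00        58.2354       174.7062
  4        60.00        57.6588       230.6353
  5        60.00        57.0879       285.4397
  6     1,060.00       998.5679     5,991.4077
  Σ                  1,289.7738     6,859.2304
P = 1,289.7738; D_Mac = 5.31817 yrs; D_mod = 5.31817/(1+0.01) = 5.26551 yrs.
ΔP/P ≈ -D_mod · Δy = -5.26551 × (-0.021) = +0.110576 = +11.0576%.

+11.06%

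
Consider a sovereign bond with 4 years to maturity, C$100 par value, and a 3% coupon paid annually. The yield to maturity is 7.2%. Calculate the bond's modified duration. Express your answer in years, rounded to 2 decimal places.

Periodic yield y = 0.072. First find Macaulay duration:
  t   CF        PV=CF/(1+0.072)^t    t·PV
  1         3.00         2.7985         2.7985
  2         3.00         2.6105         5.2211
  3         3.00         2.4352         7.3056
  4       103.00        77.9934       311.9738
  Σ                     85.8377       327.2990
P = 85.8377; Macaulay duration = 327.2990 / 85.8377 = 3.81300 years.
Modified duration = D_Mac / (1 + y) = 3.81300 / 1.072 = 3.55690 years.

3.56 years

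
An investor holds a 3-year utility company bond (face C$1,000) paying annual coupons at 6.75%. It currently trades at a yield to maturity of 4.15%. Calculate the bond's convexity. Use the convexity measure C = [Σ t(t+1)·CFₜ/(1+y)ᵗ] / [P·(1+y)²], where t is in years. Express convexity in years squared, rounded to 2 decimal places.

With y = 0.0415:
  t   CF        PV=CF/(1+0.0415)^t    t·PV        t(t+1)·PV
  1        67.50        64.8104        64.8104         129.6207
  2        67.50        62.2279       124.4558         373.3675
  3     1,067.50       944.9092     2,834.7275      11,338.9100
  Σ                  1,071.9474     3,023.9937      11,841.8982
P = 1,071.9474.
Convexity = Σ t(t+1)·PV / [P·(1+y)²] = 11,841.8982 / (1,071.9474 × 1.084722) = 10.18426.

10.18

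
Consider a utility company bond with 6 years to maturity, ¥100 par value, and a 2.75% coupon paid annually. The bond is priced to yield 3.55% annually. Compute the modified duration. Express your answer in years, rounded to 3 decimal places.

5.410 years

Periodic yield y = 0.0355. First find Macaulay duration:
  t   CF        PV=CF/(1+0.0355)^t    t·PV
  1         2.75         2.6557         2.6557
  2         2.75         2.5647         5.1294
  3         2.75         2.4768         7.4303
  4         2.75         2.3918         9.5674
  5         2.75         2.3098        11.5492
  6       102.75        83.3453       500.0719
  Σ                     95.7441       536.4038
P = 95.7441; Macaulay duration = 536.4038 / 95.7441 = 5.60247 years.
Modified duration = D_Mac / (1 + y) = 5.60247 / 1.0355 = 5.41040 years.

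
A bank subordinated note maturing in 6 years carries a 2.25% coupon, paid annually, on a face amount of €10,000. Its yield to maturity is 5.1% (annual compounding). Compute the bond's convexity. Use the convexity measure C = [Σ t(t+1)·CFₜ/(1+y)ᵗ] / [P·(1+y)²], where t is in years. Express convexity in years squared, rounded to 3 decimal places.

35.074

With y = 0.051:
  t   CF        PV=CF/(1+0.051)^t    t·PV        t(t+1)·PV
  1       225.00       214.0818       214.0818         428.1637
  2       225.00       203.6935       407.3869       1,222.1608
  3       225.00       193.8092       581.4276       2,325.7103
  4       225.00       184.4046       737.6182       3,688.0912
  5       225.00       175.4563       877.2814       5,263.6887
  6    10,225.00     7,586.5971    45,519.5826     318,637.0781
  Σ                  8,558.0424    48,337.3786     331,564.8926
P = 8,558.0424.
Convexity = Σ t(t+1)·PV / [P·(1+y)²] = 331,564.8926 / (8,558.0424 × 1.104601) = 35.07427.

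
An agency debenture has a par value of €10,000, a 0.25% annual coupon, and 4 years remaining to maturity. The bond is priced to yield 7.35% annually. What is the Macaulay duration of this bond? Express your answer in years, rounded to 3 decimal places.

3.982 years

Periodic yield y = 0.0735. Discount each cash flow and weight by its year:
  t   CF        PV=CF/(1+0.0735)^t    t·PV
  1        25.00        23.2883        23.2883
  2        25.00        21.6938        43.3876
  3        25.00        20.2085        60.6255
  4    10,025.00     7,548.7699    30,195.0795
  Σ                  7,613.9605    30,322.3809
Price P = Σ PV = 7,613.9605.
Macaulay duration = Σ(t·PV) / P = 30,322.3809 / 7,613.9605 = 3.98247 years.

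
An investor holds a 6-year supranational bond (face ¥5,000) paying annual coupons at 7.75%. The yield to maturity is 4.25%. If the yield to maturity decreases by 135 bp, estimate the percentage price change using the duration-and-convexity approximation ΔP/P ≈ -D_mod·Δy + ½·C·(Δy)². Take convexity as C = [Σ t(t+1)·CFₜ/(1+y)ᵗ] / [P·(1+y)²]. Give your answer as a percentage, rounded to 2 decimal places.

+6.90%

With y = 0.0425:
  t   CF        PV=CF/(1+0.0425)^t    t·PV        t(t+1)·PV
  1       387.50       371.7026       371.7026         743.4053
  2       387.50       356.5493       713.0986       2,139.2958
  3       387.50       342.0137     1,026.0411       4,104.1645
  4       387.50       328.0707     1,312.2828       6,561.4141
  5       387.50       314.6961     1,573.4806       9,440.8836
  6     5,387.50     4,196.9220    25,181.5322     176,270.7254
  Σ                  5,909.9545    30,178.1380     199,259.8886
P = 5,909.9545; D_Mac = 5.10632 yrs; D_mod = 4.89815 yrs; C = 31.02299.
Duration effect: -4.89815 × (-0.0135) = +0.066125
Convexity effect: 0.5 × 31.02299 × (-0.0135)² = +0.0028270
ΔP/P ≈ +0.066125 + 0.0028270 = +0.068952 = +6.8952%.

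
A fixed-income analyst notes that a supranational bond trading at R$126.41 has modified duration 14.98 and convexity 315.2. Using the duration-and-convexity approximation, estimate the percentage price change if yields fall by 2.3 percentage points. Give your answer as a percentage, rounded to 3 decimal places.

Duration effect: -D_mod·Δy = -14.98 × (-0.023) = +0.344540
Convexity effect: ½·C·(Δy)² = 0.5 × 315.2 × (-0.023)² = +0.0833704
ΔP/P ≈ +0.344540 + 0.0833704 = +0.4279104
= +42.79104%.

+42.791%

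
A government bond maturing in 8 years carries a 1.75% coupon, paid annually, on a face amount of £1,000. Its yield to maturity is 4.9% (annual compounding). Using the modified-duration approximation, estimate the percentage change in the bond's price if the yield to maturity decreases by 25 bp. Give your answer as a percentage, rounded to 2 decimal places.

+1.78%

Periodic yield y = 0.049. Modified duration first:
  t   CF        PV=CF/(1+0.049)^t    t·PV
  1        17.50        16.6826        16.6826
  2        17.50        15.9033        31.8066
  3        17.50        15.1604        45.4813
  4        17.50        14.4523        57.8091
  5        17.50        13.7772        68.8859
  6        17.50        13.1336        78.8018
  7        17.50        12.5202        87.6411
  8     1,017.50       693.9537     5,551.6298
  Σ                    795.5833     5,938.7382
P = 795.5833; D_Mac = 7.46463 yrs; D_mod = 7.46463/(1+0.049) = 7.11595 yrs.
ΔP/P ≈ -D_mod · Δy = -7.11595 × (-0.0025) = +0.017790 = +1.7790%.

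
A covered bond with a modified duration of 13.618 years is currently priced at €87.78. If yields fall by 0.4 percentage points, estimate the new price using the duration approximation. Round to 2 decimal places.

Duration approximation: ΔP/P ≈ -D_mod · Δy = -13.618 × (-0.004) = +0.054472.
New price ≈ 87.78 × (1 + 0.054472) = 92.56155216.

€92.56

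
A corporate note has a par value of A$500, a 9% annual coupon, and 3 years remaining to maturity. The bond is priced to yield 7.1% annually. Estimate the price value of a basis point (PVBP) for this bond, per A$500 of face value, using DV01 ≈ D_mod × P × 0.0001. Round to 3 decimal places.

Periodic yield y = 0.071.
  t   CF        PV=CF/(1+0.071)^t    t·PV
  1        45.00        42.0168        42.0168
  2        45.00        39.2314        78.4628
  3       545.00       443.6373     1,330.9120
  Σ                    524.8855     1,451.3916
P = 524.8855; D_Mac = 2.76516 yrs; D_mod = 2.58185 yrs.
DV01 ≈ 2.58185 × 524.8855 × 0.0001 = 0.135517.

A$0.136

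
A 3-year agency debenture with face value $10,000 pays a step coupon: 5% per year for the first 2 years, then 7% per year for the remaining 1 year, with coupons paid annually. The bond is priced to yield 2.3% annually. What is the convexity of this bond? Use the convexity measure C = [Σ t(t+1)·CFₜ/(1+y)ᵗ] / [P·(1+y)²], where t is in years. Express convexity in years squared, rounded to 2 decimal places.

10.79

With y = 0.023:
  t   CF        PV=CF/(1+0.023)^t    t·PV        t(t+1)·PV
  1       500.00       488.7586       488.7586         977.5171
  2       500.00       477.7698       955.5397       2,866.6191
  3    10,700.00     9,994.4034    29,983.2103     119,932.8413
  Σ                 10,960.9318    31,427.5086     123,776.9775
P = 10,960.9318.
Convexity = Σ t(t+1)·PV / [P·(1+y)²] = 123,776.9775 / (10,960.9318 × 1.046529) = 10.79049.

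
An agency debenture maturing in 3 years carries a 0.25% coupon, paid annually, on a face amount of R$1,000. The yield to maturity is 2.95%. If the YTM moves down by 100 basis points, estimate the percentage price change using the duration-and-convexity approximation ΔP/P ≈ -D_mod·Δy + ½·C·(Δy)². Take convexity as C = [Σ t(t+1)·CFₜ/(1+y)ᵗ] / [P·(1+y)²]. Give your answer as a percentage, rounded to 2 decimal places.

+2.96%

With y = 0.0295:
  t   CF        PV=CF/(1+0.0295)^t    t·PV        t(t+1)·PV
  1         2.50         2.4284         2.4284           4.8567
  2         2.50         2.3588         4.7176          14.1527
  3     1,002.50       918.7669     2,756.3006      11,025.2025
  Σ                    923.5540     2,763.4465      11,044.2119
P = 923.5540; D_Mac = 2.99219 yrs; D_mod = 2.90645 yrs; C = 11.28287.
Duration effect: -2.90645 × (-0.01) = +0.029064
Convexity effect: 0.5 × 11.28287 × (-0.01)² = +0.0005641
ΔP/P ≈ +0.029064 + 0.0005641 = +0.029629 = +2.9629%.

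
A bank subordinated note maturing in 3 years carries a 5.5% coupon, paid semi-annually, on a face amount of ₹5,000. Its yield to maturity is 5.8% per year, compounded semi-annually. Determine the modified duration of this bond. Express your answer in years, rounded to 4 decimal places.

Periodic yield y = 0.029. First find Macaulay duration:
  t   CF        PV=CF/(1+0.029)^t    t·PV
  1       137.50       133.6249       133.6249
  2       137.50       129.8590       259.7179
  3       137.50       126.1992       378.5976
  4       137.50       122.6426       490.5702
  5       137.50       119.1862       595.9308
  6     5,137.50     4,327.7243    25,966.3458
  Σ                  4,959.2361    27,824.7872
P = 4,959.2361; Macaulay duration = 27,824.7872 / 4,959.2361 = 5.61070 half-year periods = 2.80535 years.
Modified duration = D_Mac / (1 + y) = 2.80535 / 1.029 = 2.72629 years.

2.7263 years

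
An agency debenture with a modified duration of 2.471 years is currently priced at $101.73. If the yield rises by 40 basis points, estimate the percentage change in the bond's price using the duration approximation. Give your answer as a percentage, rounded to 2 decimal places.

Duration approximation: ΔP/P ≈ -D_mod · Δy = -2.471 × (+0.004) = -0.009884.
As a percentage: -0.9884%.

-0.99%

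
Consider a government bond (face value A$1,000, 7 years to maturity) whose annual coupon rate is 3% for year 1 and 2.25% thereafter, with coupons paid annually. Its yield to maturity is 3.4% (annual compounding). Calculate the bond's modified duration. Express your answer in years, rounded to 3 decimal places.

Periodic yield y = 0.034. First find Macaulay duration:
  t   CF        PV=CF/(1+0.034)^t    t·PV
  1        30.00        29.0135        29.0135
  2        22.50        21.0446        42.0893
  3        22.50        20.3526        61.0579
  4        22.50        19.6834        78.7336
  5        22.50        19.0362        95.1809
  6        22.50        18.4102       110.4614
  7     1,022.50       809.1323     5,663.9262
  Σ                    936.6730     6,080.4629
P = 936.6730; Macaulay duration = 6,080.4629 / 936.6730 = 6.49155 years.
Modified duration = D_Mac / (1 + y) = 6.49155 / 1.034 = 6.27810 years.

6.278 years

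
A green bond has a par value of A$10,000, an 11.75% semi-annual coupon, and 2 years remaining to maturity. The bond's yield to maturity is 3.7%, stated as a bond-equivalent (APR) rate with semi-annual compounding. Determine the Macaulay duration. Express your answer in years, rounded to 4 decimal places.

1.8518 years

Periodic yield y = 0.0185. Discount each cash flow and weight by its period:
  t   CF        PV=CF/(1+0.0185)^t    t·PV
  1       587.50       576.8287       576.8287
  2       587.50       566.3512     1,132.7023
  3       587.50       556.0640     1,668.1920
  4    10,587.50     9,838.9622    39,355.8486
  Σ                 11,538.2060    42,733.5716
Price P = Σ PV = 11,538.2060.
Macaulay duration = Σ(t·PV) / P = 42,733.5716 / 11,538.2060 = 3.70366 half-year periods.
In years: 3.70366 / 2 = 1.85183 years.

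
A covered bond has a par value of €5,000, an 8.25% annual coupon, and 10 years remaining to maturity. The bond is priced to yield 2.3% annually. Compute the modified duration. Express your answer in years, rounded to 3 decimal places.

Periodic yield y = 0.023. First find Macaulay duration:
  t   CF        PV=CF/(1+0.023)^t    t·PV
  1       412.50       403.2258       403.2258
  2       412.50       394.1601       788.3202
  3       412.50       385.2983     1,155.8948
  4       412.50       376.6356     1,506.5426
  5       412.50       368.1678     1,840.8389
  6       412.50       359.8903     2,159.3418
  7       412.50       351.7989     2,462.5925
  8       412.50       343.8895     2,751.1158
  9       412.50       336.1578     3,025.4206
  10    5,412.50     4,311.6309    43,116.3087
  Σ                  7,630.8550    59,209.6018
P = 7,630.8550; Macaulay duration = 59,209.6018 / 7,630.8550 = 7.75924 years.
Modified duration = D_Mac / (1 + y) = 7.75924 / 1.023 = 7.58479 years.

7.585 years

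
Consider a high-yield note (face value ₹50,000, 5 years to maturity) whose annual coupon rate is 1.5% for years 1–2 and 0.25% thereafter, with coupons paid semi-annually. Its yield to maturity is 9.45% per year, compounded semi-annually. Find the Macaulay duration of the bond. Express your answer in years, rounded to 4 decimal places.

Periodic yield y = 0.04725. Discount each cash flow and weight by its period:
  t   CF        PV=CF/(1+0.04725)^t    t·PV
  1       375.00       358.0807       358.0807
  2       375.00       341.9247       683.8495
  3       375.00       326.4977       979.4932
  4       375.00       311.7667     1,247.0670
  5        62.50        49.6167       248.0837
  6        62.50        47.3781       284.2687
  7        62.50        45.2405       316.6835
  8        62.50        43.1993       345.5947
  9        62.50        41.2503       371.2523
  10   50,062.50    31,550.6887   315,506.8866
  Σ                 33,115.6435   320,341.2599
Price P = Σ PV = 33,115.6435.
Macaulay duration = Σ(t·PV) / P = 320,341.2599 / 33,115.6435 = 9.67341 half-year periods.
In years: 9.67341 / 2 = 4.83671 years.

4.8367 years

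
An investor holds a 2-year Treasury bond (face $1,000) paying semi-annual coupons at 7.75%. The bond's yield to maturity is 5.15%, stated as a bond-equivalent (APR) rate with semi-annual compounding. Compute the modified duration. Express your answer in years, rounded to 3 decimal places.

Periodic yield y = 0.02575. First find Macaulay duration:
  t   CF        PV=CF/(1+0.02575)^t    t·PV
  1        38.75        37.7772        37.7772
  2        38.75        36.8289        73.6578
  3        38.75        35.9044       107.7131
  4     1,038.75       938.3070     3,753.2278
  Σ                  1,048.8174     3,972.3759
P = 1,048.8174; Macaulay duration = 3,972.3759 / 1,048.8174 = 3.78748 half-year periods = 1.89374 years.
Modified duration = D_Mac / (1 + y) = 1.89374 / 1.02575 = 1.84620 years.

1.846 years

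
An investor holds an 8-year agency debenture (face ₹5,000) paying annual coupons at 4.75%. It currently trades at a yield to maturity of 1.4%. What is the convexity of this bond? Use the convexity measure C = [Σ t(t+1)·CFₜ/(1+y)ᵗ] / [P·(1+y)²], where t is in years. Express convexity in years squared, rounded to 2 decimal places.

With y = 0.014:
  t   CF        PV=CF/(1+0.014)^t    t·PV        t(t+1)·PV
  1       237.50       234.2209       234.2209         468.4418
  2       237.50       230.9871       461.9742       1,385.9225
  3       237.50       227.7979       683.3938       2,733.5750
  4       237.50       224.6528       898.6111       4,493.0556
  5       237.50       221.5511     1,107.7553       6,646.5319
  6       237.50       218.4922     1,310.9530       9,176.6713
  7       237.50       215.4755     1,508.3286      12,066.6289
  8     5,237.50     4,686.1954    37,489.5634     337,406.0708
  Σ                  6,259.3729    43,694.8003     374,376.8978
P = 6,259.3729.
Convexity = Σ t(t+1)·PV / [P·(1+y)²] = 374,376.8978 / (6,259.3729 × 1.028196) = 58.17043.

58.17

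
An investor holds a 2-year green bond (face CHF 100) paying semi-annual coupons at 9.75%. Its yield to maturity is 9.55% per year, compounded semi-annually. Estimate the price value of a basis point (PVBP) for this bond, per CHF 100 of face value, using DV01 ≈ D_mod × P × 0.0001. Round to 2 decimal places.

Periodic yield y = 0.04775.
  t   CF        PV=CF/(1+0.04775)^t    t·PV
  1        4.875         4.6528         4.6528
  2        4.875         4.4408         8.8816
  3        4.875         4.2384        12.7152
  4      104.875        87.0245       348.0978
  Σ                    100.3565       374.3474
P = 100.3565; D_Mac = 3.73018 half-year periods = 1.86509 yrs; D_mod = 1.78009 yrs.
DV01 ≈ 1.78009 × 100.3565 × 0.0001 = 0.017864.

CHF 0.02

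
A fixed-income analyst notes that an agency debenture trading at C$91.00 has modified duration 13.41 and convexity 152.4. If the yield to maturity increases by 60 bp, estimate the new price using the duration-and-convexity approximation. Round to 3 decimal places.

Duration effect: -D_mod·Δy = -13.41 × (+0.006) = -0.080460
Convexity effect: ½·C·(Δy)² = 0.5 × 152.4 × (0.006)² = +0.0027432
ΔP/P ≈ -0.080460 + 0.0027432 = -0.0777168
New price ≈ 91.00 × (1 - 0.0777168) = 83.9277712.

C$83.928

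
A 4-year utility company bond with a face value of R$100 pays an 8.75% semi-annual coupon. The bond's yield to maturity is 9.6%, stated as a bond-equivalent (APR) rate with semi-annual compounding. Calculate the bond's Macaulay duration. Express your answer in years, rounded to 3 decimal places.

3.451 years

Periodic yield y = 0.048. Discount each cash flow and weight by its period:
  t   CF        PV=CF/(1+0.048)^t    t·PV
  1        4.375         4.1746         4.1746
  2        4.375         3.9834         7.9668
  3        4.375         3.8010        11.4029
  4        4.375         3.6269        14.5075
  5        4.375         3.4608        17.3038
  6        4.375         3.3023        19.8135
  7        4.375         3.1510        22.0570
  8      104.375        71.7309       573.8471
  Σ                     97.2308       671.0734
Price P = Σ PV = 97.2308.
Macaulay duration = Σ(t·PV) / P = 671.0734 / 97.2308 = 6.90186 half-year periods.
In years: 6.90186 / 2 = 3.45093 years.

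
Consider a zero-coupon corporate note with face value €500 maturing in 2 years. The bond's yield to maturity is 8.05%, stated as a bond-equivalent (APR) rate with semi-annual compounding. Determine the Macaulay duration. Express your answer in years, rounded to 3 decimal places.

2.000 years

A zero-coupon bond has a single cash flow at maturity, so its Macaulay duration equals its maturity: 2 years.
(Equivalently: 4 semi-annual periods ÷ 2 = 2 years.)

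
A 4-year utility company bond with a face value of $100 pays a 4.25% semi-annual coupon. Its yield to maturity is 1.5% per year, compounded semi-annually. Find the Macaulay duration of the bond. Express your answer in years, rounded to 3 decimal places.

Periodic yield y = 0.0075. Discount each cash flow and weight by its period:
  t   CF        PV=CF/(1+0.0075)^t    t·PV
  1        2.125         2.1092         2.1092
  2        2.125         2.0935         4.1870
  3        2.125         2.0779         6.2337
  4        2.125         2.0624         8.2497
  5        2.125         2.0471        10.2354
  6        2.125         2.0318        12.1910
  7        2.125         2.0167        14.1170
  8      102.125        96.1992       769.5939
  Σ                    110.6378       826.9168
Price P = Σ PV = 110.6378.
Macaulay duration = Σ(t·PV) / P = 826.9168 / 110.6378 = 7.47409 half-year periods.
In years: 7.47409 / 2 = 3.73704 years.

3.737 years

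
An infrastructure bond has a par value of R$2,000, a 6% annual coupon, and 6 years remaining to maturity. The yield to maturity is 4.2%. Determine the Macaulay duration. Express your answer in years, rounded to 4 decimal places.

5.2515 years

Periodic yield y = 0.042. Discount each cash flow and weight by its year:
  t   CF        PV=CF/(1+0.042)^t    t·PV
  1       120.00       115.1631       115.1631
  2       120.00       110.5213       221.0425
  3       120.00       106.0665       318.1994
  4       120.00       101.7912       407.1649
  5       120.00        97.6883       488.4416
  6     2,120.00     1,656.2639     9,937.5837
  Σ                  2,187.4944    11,487.5952
Price P = Σ PV = 2,187.4944.
Macaulay duration = Σ(t·PV) / P = 11,487.5952 / 2,187.4944 = 5.25149 years.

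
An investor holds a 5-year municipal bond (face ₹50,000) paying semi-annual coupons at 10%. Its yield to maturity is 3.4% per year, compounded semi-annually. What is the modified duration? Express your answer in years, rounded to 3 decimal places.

4.117 years

Periodic yield y = 0.017. First find Macaulay duration:
  t   CF        PV=CF/(1+0.017)^t    t·PV
  1     2,500.00     2,458.2104     2,458.2104
  2     2,500.00     2,417.1194     4,834.2388
  3     2,500.00     2,376.7152     7,130.1457
  4     2,500.00     2,336.9865     9,347.9459
  5     2,500.00     2,297.9218    11,489.6090
  6     2,500.00     2,259.5101    13,557.0607
  7     2,500.00     2,221.7405    15,552.1837
  8     2,500.00     2,184.6023    17,476.8183
  9     2,500.00     2,148.0849    19,332.7637
  10   52,500.00    44,355.7344   443,557.3439
  Σ                 65,056.6255   544,736.3201
P = 65,056.6255; Macaulay duration = 544,736.3201 / 65,056.6255 = 8.37326 half-year periods = 4.18663 years.
Modified duration = D_Mac / (1 + y) = 4.18663 / 1.017 = 4.11665 years.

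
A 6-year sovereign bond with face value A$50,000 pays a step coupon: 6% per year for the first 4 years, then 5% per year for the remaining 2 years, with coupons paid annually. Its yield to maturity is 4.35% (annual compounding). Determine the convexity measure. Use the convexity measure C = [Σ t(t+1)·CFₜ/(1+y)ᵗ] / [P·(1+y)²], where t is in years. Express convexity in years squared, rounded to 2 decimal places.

With y = 0.0435:
  t   CF        PV=CF/(1+0.0435)^t    t·PV        t(t+1)·PV
  1     3,000.00     2,874.9401     2,874.9401       5,749.8802
  2     3,000.00     2,755.0935     5,510.1871      16,530.5612
  3     3,000.00     2,640.2430     7,920.7289      31,682.9156
  4     3,000.00     2,530.1801    10,120.7205      50,603.6026
  5     2,500.00     2,020.5879    10,102.9394      60,617.6361
  6    52,500.00    40,663.4837   243,980.9025   1,707,866.3172
  Σ                 53,484.5284   280,510.4184   1,873,050.9130
P = 53,484.5284.
Convexity = Σ t(t+1)·PV / [P·(1+y)²] = 1,873,050.9130 / (53,484.5284 × 1.088892) = 32.16152.

32.16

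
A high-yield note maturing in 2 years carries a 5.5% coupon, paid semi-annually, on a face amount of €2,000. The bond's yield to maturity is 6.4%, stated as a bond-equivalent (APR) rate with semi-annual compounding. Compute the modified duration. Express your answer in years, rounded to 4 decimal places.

1.8608 years

Periodic yield y = 0.032. First find Macaulay duration:
  t   CF        PV=CF/(1+0.032)^t    t·PV
  1        55.00        53.2946        53.2946
  2        55.00        51.6420       103.2841
  3        55.00        50.0407       150.1222
  4     2,055.00     1,811.7282     7,246.9127
  Σ                  1,966.7055     7,553.6135
P = 1,966.7055; Macaulay duration = 7,553.6135 / 1,966.7055 = 3.84074 half-year periods = 1.92037 years.
Modified duration = D_Mac / (1 + y) = 1.92037 / 1.032 = 1.86083 years.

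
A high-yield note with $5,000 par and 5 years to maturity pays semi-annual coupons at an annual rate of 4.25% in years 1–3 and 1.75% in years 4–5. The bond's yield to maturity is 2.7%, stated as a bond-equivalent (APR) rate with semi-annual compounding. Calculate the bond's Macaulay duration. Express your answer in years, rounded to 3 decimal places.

4.590 years

Periodic yield y = 0.0135. Discount each cash flow and weight by its period:
  t   CF        PV=CF/(1+0.0135)^t    t·PV
  1       106.25       104.8347       104.8347
  2       106.25       103.4383       206.8766
  3       106.25       102.0605       306.1815
  4       106.25       100.7010       402.8041
  5       106.25        99.3597       496.7984
  6       106.25        98.0362       588.2171
  7        43.75        39.8301       278.8109
  8        43.75        39.2996       314.3967
  9        43.75        38.7761       348.9850
  10    5,043.75     4,410.7863    44,107.8635
  Σ                  5,137.1226    47,155.7687
Price P = Σ PV = 5,137.1226.
Macaulay duration = Σ(t·PV) / P = 47,155.7687 / 5,137.1226 = 9.17941 half-year periods.
In years: 9.17941 / 2 = 4.58971 years.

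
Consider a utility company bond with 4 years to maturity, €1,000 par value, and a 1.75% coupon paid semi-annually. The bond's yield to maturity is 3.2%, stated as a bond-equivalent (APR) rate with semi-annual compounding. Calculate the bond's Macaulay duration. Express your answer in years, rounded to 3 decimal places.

Periodic yield y = 0.016. Discount each cash flow and weight by its period:
  t   CF        PV=CF/(1+0.016)^t    t·PV
  1         8.75         8.6122         8.6122
  2         8.75         8.4766        16.9532
  3         8.75         8.3431        25.0293
  4         8.75         8.2117        32.8468
  5         8.75         8.0824        40.4119
  6         8.75         7.9551        47.7306
  7         8.75         7.8298        54.8088
  8     1,008.75       888.4518     7,107.6146
  Σ                    945.9627     7,334.0074
Price P = Σ PV = 945.9627.
Macaulay duration = Σ(t·PV) / P = 7,334.0074 / 945.9627 = 7.75296 half-year periods.
In years: 7.75296 / 2 = 3.87648 years.

3.876 years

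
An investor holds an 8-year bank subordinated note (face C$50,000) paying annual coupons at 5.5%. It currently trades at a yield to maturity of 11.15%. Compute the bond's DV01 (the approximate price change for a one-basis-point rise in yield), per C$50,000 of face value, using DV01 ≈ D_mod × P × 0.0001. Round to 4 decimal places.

C$20.4526

Periodic yield y = 0.1115.
  t   CF        PV=CF/(1+0.1115)^t    t·PV
  1     2,750.00     2,474.1341     2,474.1341
  2     2,750.00     2,225.9416     4,451.8831
  3     2,750.00     2,002.6465     6,007.9395
  4     2,750.00     1,801.7512     7,207.0049
  5     2,750.00     1,621.0087     8,105.0437
  6     2,750.00     1,458.3974     8,750.3846
  7     2,750.00     1,312.0985     9,184.6892
  8    52,750.00    22,643.6653   181,149.3227
  Σ                 35,539.6433   227,330.4018
P = 35,539.6433; D_Mac = 6.39653 yrs; D_mod = 5.75486 yrs.
DV01 ≈ 5.75486 × 35,539.6433 × 0.0001 = 20.452578.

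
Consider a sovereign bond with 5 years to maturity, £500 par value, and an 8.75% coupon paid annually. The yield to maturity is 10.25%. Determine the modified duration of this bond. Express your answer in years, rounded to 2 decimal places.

3.84 years

Periodic yield y = 0.1025. First find Macaulay duration:
  t   CF        PV=CF/(1+0.1025)^t    t·PV
  1        43.75        39.6825        39.6825
  2        43.75        35.9932        71.9865
  3        43.75        32.6469        97.9408
  4        43.75        29.6117       118.4469
  5       543.75       333.8153     1,669.0767
  Σ                    471.7498     1,997.1333
P = 471.7498; Macaulay duration = 1,997.1333 / 471.7498 = 4.23346 years.
Modified duration = D_Mac / (1 + y) = 4.23346 / 1.1025 = 3.83987 years.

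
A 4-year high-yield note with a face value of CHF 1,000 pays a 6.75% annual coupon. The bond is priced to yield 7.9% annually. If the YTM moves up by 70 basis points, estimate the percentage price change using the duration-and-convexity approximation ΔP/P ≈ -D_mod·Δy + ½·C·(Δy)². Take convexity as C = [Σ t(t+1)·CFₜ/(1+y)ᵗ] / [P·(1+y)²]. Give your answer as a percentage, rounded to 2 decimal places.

With y = 0.079:
  t   CF        PV=CF/(1+0.079)^t    t·PV        t(t+1)·PV
  1        67.50        62.5579        62.5579         125.1158
  2        67.50        57.9777       115.9554         347.8661
  3        67.50        53.7328       161.1984         644.7936
  4     1,067.50       787.5572     3,150.2288      15,751.1440
  Σ                    961.8256     3,489.9405      16,868.9195
P = 961.8256; D_Mac = 3.62845 yrs; D_mod = 3.36279 yrs; C = 15.06427.
Duration effect: -3.36279 × (+0.007) = -0.023540
Convexity effect: 0.5 × 15.06427 × (0.007)² = +0.0003691
ΔP/P ≈ -0.023540 + 0.0003691 = -0.023170 = -2.3170%.

-2.32%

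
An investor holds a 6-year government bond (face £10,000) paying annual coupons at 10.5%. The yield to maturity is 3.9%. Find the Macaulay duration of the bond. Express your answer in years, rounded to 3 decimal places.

4.929 years

Periodic yield y = 0.039. Discount each cash flow and weight by its year:
  t   CF        PV=CF/(1+0.039)^t    t·PV
  1     1,050.00     1,010.5871     1,010.5871
  2     1,050.00       972.6536     1,945.3072
  3     1,050.00       936.1440     2,808.4320
  4     1,050.00       901.0048     3,604.0192
  5     1,050.00       867.1846     4,335.9230
  6    11,050.00     8,783.5281    52,701.1683
  Σ                 13,471.1022    66,405.4369
Price P = Σ PV = 13,471.1022.
Macaulay duration = Σ(t·PV) / P = 66,405.4369 / 13,471.1022 = 4.92947 years.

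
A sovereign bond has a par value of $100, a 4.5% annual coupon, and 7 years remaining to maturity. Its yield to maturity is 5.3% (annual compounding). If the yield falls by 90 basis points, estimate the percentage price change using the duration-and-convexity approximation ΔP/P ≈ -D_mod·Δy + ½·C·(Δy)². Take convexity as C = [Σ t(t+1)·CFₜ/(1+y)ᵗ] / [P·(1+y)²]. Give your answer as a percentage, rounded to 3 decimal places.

+5.414%

With y = 0.053:
  t   CF        PV=CF/(1+0.053)^t    t·PV        t(t+1)·PV
  1         4.50         4.2735         4.2735           8.5470
  2         4.50         4.0584         8.1168          24.3505
  3         4.50         3.8541        11.5624          46.2497
  4         4.50         3.6602        14.6406          73.2030
  5         4.50         3.4759        17.3796         104.2778
  6         4.50         3.3010        19.8059         138.6410
  7       104.50        72.7977       509.5839       4,076.6715
  Σ                     95.4208       585.3628       4,471.9405
P = 95.4208; D_Mac = 6.13454 yrs; D_mod = 5.82577 yrs; C = 42.26649.
Duration effect: -5.82577 × (-0.009) = +0.052432
Convexity effect: 0.5 × 42.26649 × (-0.009)² = +0.0017118
ΔP/P ≈ +0.052432 + 0.0017118 = +0.054144 = +5.4144%.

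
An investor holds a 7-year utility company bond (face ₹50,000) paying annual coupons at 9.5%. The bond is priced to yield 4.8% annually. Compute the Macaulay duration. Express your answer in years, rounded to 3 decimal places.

5.615 years

Periodic yield y = 0.048. Discount each cash flow and weight by its year:
  t   CF        PV=CF/(1+0.048)^t    t·PV
  1     4,750.00     4,532.4427     4,532.4427
  2     4,750.00     4,324.8500     8,649.6999
  3     4,750.00     4,126.7652    12,380.2957
  4     4,750.00     3,937.7531    15,751.0123
  5     4,750.00     3,757.3980    18,786.9898
  6     4,750.00     3,585.3034    21,511.8204
  7    54,750.00    39,432.5756   276,028.0294
  Σ                 63,697.0880   357,640.2903
Price P = Σ PV = 63,697.0880.
Macaulay duration = Σ(t·PV) / P = 357,640.2903 / 63,697.0880 = 5.61470 years.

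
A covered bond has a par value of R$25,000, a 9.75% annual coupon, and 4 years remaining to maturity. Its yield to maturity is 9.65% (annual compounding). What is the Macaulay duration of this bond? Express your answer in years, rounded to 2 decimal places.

Periodic yield y = 0.0965. Discount each cash flow and weight by its year:
  t   CF        PV=CF/(1+0.0965)^t    t·PV
  1     2,437.50     2,222.9822     2,222.9822
  2     2,437.50     2,027.3436     4,054.6871
  3     2,437.50     1,848.9225     5,546.7676
  4    27,437.50    18,980.6025    75,922.4099
  Σ                 25,079.8508    87,746.8469
Price P = Σ PV = 25,079.8508.
Macaulay duration = Σ(t·PV) / P = 87,746.8469 / 25,079.8508 = 3.49870 years.

3.50 years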